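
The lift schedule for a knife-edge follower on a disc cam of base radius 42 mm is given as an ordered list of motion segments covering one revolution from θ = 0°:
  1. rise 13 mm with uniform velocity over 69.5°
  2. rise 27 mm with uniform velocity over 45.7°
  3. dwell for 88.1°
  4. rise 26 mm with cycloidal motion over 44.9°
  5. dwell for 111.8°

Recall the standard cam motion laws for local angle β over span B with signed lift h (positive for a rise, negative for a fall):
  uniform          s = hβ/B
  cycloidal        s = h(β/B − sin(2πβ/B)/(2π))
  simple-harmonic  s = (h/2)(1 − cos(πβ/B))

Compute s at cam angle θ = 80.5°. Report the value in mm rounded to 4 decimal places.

seg 1 [0°–69.5°] uniform, h=13: full span → s += 13 → s = 13.0000
seg 2 [69.5°–115.2°] uniform, h=27: θ=80.5° here. β=11, B=45.7. 27·11/45.7 = 6.4989 → s = 19.4989

19.4989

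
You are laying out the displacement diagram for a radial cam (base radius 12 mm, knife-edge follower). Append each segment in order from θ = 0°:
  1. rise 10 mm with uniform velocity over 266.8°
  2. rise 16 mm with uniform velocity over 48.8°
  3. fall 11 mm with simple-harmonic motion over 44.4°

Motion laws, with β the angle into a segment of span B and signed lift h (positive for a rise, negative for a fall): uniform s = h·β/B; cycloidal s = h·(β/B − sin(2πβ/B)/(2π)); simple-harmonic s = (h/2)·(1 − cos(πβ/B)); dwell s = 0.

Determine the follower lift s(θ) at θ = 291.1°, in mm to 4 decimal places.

seg 1 [0°–266.8°] uniform, h=10: full span → s += 10 → s = 10.0000
seg 2 [266.8°–315.6°] uniform, h=16: θ=291.1° here. β=24.3, B=48.8. 16·24.3/48.8 = 7.9672 → s = 17.9672

17.9672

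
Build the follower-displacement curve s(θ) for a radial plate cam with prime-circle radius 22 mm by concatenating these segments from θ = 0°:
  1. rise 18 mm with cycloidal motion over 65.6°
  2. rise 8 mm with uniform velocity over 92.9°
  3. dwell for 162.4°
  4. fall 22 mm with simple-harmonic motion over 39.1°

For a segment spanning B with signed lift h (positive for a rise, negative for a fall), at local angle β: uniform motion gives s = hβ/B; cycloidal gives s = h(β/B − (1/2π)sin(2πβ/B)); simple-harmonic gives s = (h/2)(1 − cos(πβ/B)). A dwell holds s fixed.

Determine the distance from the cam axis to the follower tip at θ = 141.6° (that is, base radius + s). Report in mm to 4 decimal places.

seg 1 [0°–65.6°] cycloidal, h=18: full span → s += 18 → s = 18.0000
seg 2 [65.6°–158.5°] uniform, h=8: θ=141.6° here. β=76, B=92.9. 8·76/92.9 = 6.5447 → s = 24.5447
radial distance = base radius + s = 22 + 24.5447 = 46.5447

46.5447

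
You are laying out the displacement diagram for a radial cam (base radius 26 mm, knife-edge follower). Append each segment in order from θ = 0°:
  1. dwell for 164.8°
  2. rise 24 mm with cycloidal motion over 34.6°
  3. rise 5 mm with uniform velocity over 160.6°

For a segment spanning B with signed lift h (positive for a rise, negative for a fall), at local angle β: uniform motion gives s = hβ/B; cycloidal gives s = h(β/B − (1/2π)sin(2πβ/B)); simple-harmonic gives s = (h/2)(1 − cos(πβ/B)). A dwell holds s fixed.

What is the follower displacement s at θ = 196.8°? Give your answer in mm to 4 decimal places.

seg 1 [0°–164.8°] dwell: s stays 0.0000
seg 2 [164.8°–199.4°] cycloidal, h=24: θ=196.8° here. β=32, B=34.6. 24·(0.9249 − sin(2π·0.9249)/(2π)) = 23.9337 → s = 23.9337

23.9337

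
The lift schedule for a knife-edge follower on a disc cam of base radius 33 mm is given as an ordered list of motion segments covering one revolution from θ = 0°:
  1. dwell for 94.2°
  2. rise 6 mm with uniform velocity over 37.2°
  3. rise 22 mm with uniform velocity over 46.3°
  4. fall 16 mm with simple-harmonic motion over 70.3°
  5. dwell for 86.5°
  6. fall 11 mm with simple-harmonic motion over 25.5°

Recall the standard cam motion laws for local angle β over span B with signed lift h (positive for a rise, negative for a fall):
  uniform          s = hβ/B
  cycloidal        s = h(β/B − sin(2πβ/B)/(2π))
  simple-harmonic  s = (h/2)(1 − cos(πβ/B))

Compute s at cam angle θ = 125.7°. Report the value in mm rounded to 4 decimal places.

seg 1 [0°–94.2°] dwell: s stays 0.0000
seg 2 [94.2°–131.4°] uniform, h=6: θ=125.7° here. β=31.5, B=37.2. 6·31.5/37.2 = 5.0806 → s = 5.0806

5.0806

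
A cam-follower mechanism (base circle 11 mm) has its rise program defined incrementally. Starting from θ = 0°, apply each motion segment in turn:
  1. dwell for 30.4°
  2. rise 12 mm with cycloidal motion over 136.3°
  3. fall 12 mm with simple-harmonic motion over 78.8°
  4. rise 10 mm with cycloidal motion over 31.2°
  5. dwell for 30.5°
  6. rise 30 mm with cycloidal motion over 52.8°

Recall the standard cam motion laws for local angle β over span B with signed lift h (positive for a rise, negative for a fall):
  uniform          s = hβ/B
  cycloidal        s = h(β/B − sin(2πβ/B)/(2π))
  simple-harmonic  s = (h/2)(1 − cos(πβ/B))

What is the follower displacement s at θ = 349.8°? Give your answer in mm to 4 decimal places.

seg 1 [0°–30.4°] dwell: s stays 0.0000
seg 2 [30.4°–166.7°] cycloidal, h=12: full span → s += 12 → s = 12.0000
seg 3 [166.7°–245.5°] simple-harmonic, h=-12: full span → s += -12 → s = 0.0000
seg 4 [245.5°–276.7°] cycloidal, h=10: full span → s += 10 → s = 10.0000
seg 5 [276.7°–307.2°] dwell: s stays 10.0000
seg 6 [307.2°–360°] cycloidal, h=30: θ=349.8° here. β=42.6, B=52.8. 30·(0.8068 − sin(2π·0.8068)/(2π)) = 28.6782 → s = 38.6782

38.6782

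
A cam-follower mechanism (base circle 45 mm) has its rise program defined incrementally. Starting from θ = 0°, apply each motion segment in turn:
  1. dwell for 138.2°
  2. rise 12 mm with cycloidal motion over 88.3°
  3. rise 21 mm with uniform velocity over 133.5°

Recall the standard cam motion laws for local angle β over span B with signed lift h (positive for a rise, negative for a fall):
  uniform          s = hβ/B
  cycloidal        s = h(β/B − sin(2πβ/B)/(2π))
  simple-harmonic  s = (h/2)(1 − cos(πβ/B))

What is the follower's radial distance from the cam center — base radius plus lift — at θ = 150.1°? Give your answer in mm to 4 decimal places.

seg 1 [0°–138.2°] dwell: s stays 0.0000
seg 2 [138.2°–226.5°] cycloidal, h=12: θ=150.1° here. β=11.9, B=88.3. 12·(0.1348 − sin(2π·0.1348)/(2π)) = 0.1865 → s = 0.1865
radial distance = base radius + s = 45 + 0.1865 = 45.1865

45.1865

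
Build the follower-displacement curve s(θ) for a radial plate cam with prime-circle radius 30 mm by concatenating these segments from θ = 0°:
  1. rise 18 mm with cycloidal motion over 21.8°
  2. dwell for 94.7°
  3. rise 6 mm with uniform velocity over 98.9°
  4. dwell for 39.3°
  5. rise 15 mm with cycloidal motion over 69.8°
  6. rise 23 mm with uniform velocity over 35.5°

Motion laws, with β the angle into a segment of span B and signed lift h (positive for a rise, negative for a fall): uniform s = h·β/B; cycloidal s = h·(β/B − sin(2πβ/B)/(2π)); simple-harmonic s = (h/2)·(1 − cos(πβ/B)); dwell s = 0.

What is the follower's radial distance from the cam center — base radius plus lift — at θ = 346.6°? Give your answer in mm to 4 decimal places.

seg 1 [0°–21.8°] cycloidal, h=18: full span → s += 18 → s = 18.0000
seg 2 [21.8°–116.5°] dwell: s stays 18.0000
seg 3 [116.5°–215.4°] uniform, h=6: full span → s += 6 → s = 24.0000
seg 4 [215.4°–254.7°] dwell: s stays 24.0000
seg 5 [254.7°–324.5°] cycloidal, h=15: full span → s += 15 → s = 39.0000
seg 6 [324.5°–360°] uniform, h=23: θ=346.6° here. β=22.1, B=35.5. 23·22.1/35.5 = 14.3183 → s = 53.3183
radial distance = base radius + s = 30 + 53.3183 = 83.3183

83.3183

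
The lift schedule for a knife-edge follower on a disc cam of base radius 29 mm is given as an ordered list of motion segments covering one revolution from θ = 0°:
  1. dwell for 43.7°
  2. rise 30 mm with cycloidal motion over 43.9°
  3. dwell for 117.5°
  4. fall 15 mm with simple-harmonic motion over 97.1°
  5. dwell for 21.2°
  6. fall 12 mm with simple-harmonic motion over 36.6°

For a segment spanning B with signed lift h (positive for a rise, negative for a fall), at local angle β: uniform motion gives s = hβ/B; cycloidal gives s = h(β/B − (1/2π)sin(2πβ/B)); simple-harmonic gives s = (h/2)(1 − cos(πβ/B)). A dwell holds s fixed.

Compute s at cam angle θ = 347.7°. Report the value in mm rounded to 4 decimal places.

seg 1 [0°–43.7°] dwell: s stays 0.0000
seg 2 [43.7°–87.6°] cycloidal, h=30: full span → s += 30 → s = 30.0000
seg 3 [87.6°–205.1°] dwell: s stays 30.0000
seg 4 [205.1°–302.2°] simple-harmonic, h=-15: full span → s += -15 → s = 15.0000
seg 5 [302.2°–323.4°] dwell: s stays 15.0000
seg 6 [323.4°–360°] simple-harmonic, h=-12: θ=347.7° here. β=24.3, B=36.6. -12/2·(1 − cos(π·0.6639)) = -8.9553 → s = 6.0447

6.0447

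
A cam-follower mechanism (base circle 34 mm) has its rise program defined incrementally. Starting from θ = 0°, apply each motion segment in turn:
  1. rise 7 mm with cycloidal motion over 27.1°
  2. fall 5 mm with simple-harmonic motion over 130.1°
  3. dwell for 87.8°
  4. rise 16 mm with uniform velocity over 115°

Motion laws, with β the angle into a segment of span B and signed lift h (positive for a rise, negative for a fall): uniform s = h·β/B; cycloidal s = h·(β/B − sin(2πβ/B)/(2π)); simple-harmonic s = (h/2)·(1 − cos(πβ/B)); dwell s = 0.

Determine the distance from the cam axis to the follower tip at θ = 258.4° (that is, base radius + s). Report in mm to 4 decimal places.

seg 1 [0°–27.1°] cycloidal, h=7: full span → s += 7 → s = 7.0000
seg 2 [27.1°–157.2°] simple-harmonic, h=-5: full span → s += -5 → s = 2.0000
seg 3 [157.2°–245°] dwell: s stays 2.0000
seg 4 [245°–360°] uniform, h=16: θ=258.4° here. β=13.4, B=115. 16·13.4/115 = 1.8643 → s = 3.8643
radial distance = base radius + s = 34 + 3.8643 = 37.8643

37.8643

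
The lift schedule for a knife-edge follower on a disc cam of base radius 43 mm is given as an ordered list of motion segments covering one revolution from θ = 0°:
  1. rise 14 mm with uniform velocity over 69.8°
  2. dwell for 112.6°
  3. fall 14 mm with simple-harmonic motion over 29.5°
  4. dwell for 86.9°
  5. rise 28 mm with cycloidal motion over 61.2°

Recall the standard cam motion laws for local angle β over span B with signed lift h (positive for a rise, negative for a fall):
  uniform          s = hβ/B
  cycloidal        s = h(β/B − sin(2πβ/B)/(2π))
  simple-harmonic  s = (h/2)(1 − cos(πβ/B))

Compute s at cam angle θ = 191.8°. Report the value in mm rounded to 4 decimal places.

seg 1 [0°–69.8°] uniform, h=14: full span → s += 14 → s = 14.0000
seg 2 [69.8°–182.4°] dwell: s stays 14.0000
seg 3 [182.4°–211.9°] simple-harmonic, h=-14: θ=191.8° here. β=9.4, B=29.5. -14/2·(1 − cos(π·0.3186)) = -3.2241 → s = 10.7759

10.7759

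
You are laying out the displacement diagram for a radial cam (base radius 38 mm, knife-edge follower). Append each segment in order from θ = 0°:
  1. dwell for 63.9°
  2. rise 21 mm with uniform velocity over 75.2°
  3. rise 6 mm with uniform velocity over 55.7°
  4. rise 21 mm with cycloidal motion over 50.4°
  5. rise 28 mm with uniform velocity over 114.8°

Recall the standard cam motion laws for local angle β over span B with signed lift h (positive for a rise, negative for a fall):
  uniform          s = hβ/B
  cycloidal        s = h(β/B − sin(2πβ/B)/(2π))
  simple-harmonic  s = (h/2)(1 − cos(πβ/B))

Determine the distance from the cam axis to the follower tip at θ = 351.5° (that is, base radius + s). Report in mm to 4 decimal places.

seg 1 [0°–63.9°] dwell: s stays 0.0000
seg 2 [63.9°–139.1°] uniform, h=21: full span → s += 21 → s = 21.0000
seg 3 [139.1°–194.8°] uniform, h=6: full span → s += 6 → s = 27.0000
seg 4 [194.8°–245.2°] cycloidal, h=21: full span → s += 21 → s = 48.0000
seg 5 [245.2°–360°] uniform, h=28: θ=351.5° here. β=106.3, B=114.8. 28·106.3/114.8 = 25.9268 → s = 73.9268
radial distance = base radius + s = 38 + 73.9268 = 111.9268

111.9268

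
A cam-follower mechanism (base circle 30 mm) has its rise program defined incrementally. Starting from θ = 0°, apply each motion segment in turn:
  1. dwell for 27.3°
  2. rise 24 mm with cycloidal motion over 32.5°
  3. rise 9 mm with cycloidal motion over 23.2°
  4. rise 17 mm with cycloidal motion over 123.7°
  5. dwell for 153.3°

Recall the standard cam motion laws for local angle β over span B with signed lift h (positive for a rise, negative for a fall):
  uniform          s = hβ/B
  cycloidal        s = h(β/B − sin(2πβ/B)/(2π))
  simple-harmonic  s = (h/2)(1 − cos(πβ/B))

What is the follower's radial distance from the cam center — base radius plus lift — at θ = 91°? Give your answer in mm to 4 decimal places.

seg 1 [0°–27.3°] dwell: s stays 0.0000
seg 2 [27.3°–59.8°] cycloidal, h=24: full span → s += 24 → s = 24.0000
seg 3 [59.8°–83°] cycloidal, h=9: full span → s += 9 → s = 33.0000
seg 4 [83°–206.7°] cycloidal, h=17: θ=91° here. β=8, B=123.7. 17·(0.0647 − sin(2π·0.0647)/(2π)) = 0.0300 → s = 33.0300
radial distance = base radius + s = 30 + 33.0300 = 63.0300

63.0300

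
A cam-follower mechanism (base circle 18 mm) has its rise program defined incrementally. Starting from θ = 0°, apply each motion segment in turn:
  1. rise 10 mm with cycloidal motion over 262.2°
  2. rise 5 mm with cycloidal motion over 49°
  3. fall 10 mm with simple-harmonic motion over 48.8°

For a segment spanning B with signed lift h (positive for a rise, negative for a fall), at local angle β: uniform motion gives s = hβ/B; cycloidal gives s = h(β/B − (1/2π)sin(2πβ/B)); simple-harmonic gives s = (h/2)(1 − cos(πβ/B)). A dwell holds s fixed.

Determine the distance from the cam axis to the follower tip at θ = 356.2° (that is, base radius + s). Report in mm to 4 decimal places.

seg 1 [0°–262.2°] cycloidal, h=10: full span → s += 10 → s = 10.0000
seg 2 [262.2°–311.2°] cycloidal, h=5: full span → s += 5 → s = 15.0000
seg 3 [311.2°–360°] simple-harmonic, h=-10: θ=356.2° here. β=45, B=48.8. -10/2·(1 − cos(π·0.9221)) = -9.8511 → s = 5.1489
radial distance = base radius + s = 18 + 5.1489 = 23.1489

23.1489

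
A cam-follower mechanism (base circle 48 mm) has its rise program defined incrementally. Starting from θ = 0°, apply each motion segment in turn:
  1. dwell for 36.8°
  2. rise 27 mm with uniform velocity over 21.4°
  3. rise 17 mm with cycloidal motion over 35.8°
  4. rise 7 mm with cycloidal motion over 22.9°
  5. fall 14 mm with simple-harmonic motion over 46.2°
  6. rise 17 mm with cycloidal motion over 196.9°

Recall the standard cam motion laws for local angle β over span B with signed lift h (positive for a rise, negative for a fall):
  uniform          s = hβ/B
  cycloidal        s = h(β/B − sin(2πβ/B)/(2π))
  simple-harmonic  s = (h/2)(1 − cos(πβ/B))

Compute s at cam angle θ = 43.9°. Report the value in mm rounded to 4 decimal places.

seg 1 [0°–36.8°] dwell: s stays 0.0000
seg 2 [36.8°–58.2°] uniform, h=27: θ=43.9° here. β=7.1, B=21.4. 27·7.1/21.4 = 8.9579 → s = 8.9579

8.9579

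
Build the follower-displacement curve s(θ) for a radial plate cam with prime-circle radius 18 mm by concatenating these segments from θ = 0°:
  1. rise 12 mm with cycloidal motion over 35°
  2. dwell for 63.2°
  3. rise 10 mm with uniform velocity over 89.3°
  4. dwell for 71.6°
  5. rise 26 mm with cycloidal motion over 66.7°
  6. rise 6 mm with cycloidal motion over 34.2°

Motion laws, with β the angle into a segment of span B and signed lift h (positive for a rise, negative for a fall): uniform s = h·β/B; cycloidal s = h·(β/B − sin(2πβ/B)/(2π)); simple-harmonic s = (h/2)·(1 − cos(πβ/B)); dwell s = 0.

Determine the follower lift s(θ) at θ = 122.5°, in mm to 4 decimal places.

seg 1 [0°–35°] cycloidal, h=12: full span → s += 12 → s = 12.0000
seg 2 [35°–98.2°] dwell: s stays 12.0000
seg 3 [98.2°–187.5°] uniform, h=10: θ=122.5° here. β=24.3, B=89.3. 10·24.3/89.3 = 2.7212 → s = 14.7212

14.7212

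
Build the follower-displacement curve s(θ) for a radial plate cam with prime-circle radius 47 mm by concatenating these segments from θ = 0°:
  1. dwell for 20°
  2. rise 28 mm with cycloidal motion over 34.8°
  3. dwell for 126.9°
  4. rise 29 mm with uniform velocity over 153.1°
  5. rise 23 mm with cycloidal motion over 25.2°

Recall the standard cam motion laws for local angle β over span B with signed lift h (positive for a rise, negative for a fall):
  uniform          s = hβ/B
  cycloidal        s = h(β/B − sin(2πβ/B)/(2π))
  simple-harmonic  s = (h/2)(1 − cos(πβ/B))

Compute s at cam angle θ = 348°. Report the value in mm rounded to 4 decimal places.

seg 1 [0°–20°] dwell: s stays 0.0000
seg 2 [20°–54.8°] cycloidal, h=28: full span → s += 28 → s = 28.0000
seg 3 [54.8°–181.7°] dwell: s stays 28.0000
seg 4 [181.7°–334.8°] uniform, h=29: full span → s += 29 → s = 57.0000
seg 5 [334.8°–360°] cycloidal, h=23: θ=348° here. β=13.2, B=25.2. 23·(0.5238 − sin(2π·0.5238)/(2π)) = 12.5932 → s = 69.5932

69.5932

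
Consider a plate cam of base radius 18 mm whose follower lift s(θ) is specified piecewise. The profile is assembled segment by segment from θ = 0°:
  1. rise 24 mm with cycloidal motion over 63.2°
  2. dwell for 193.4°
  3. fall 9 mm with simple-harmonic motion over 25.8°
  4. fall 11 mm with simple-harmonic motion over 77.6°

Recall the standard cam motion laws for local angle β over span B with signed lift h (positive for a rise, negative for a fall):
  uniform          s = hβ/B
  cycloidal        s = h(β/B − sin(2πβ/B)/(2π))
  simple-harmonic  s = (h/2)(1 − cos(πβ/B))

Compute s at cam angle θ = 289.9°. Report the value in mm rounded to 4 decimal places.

seg 1 [0°–63.2°] cycloidal, h=24: full span → s += 24 → s = 24.0000
seg 2 [63.2°–256.6°] dwell: s stays 24.0000
seg 3 [256.6°–282.4°] simple-harmonic, h=-9: full span → s += -9 → s = 15.0000
seg 4 [282.4°–360°] simple-harmonic, h=-11: θ=289.9° here. β=7.5, B=77.6. -11/2·(1 − cos(π·0.0966)) = -0.2516 → s = 14.7484

14.7484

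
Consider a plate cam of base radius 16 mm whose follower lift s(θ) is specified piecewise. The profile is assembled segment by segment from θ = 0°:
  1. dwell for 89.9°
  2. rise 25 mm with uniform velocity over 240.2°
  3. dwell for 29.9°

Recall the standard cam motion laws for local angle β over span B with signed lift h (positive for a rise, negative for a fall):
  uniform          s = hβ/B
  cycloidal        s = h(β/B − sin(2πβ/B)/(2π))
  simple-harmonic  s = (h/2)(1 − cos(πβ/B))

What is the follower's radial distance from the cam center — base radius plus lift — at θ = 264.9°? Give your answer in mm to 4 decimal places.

seg 1 [0°–89.9°] dwell: s stays 0.0000
seg 2 [89.9°–330.1°] uniform, h=25: θ=264.9° here. β=175, B=240.2. 25·175/240.2 = 18.2140 → s = 18.2140
radial distance = base radius + s = 16 + 18.2140 = 34.2140

34.2140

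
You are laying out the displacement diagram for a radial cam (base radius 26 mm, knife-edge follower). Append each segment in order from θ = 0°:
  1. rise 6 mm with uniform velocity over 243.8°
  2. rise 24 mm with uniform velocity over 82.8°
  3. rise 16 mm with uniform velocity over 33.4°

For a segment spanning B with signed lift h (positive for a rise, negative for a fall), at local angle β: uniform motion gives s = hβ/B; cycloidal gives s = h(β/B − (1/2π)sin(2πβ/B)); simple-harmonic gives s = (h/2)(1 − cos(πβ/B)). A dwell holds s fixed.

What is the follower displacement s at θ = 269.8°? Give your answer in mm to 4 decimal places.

seg 1 [0°–243.8°] uniform, h=6: full span → s += 6 → s = 6.0000
seg 2 [243.8°–326.6°] uniform, h=24: θ=269.8° here. β=26, B=82.8. 24·26/82.8 = 7.5362 → s = 13.5362

13.5362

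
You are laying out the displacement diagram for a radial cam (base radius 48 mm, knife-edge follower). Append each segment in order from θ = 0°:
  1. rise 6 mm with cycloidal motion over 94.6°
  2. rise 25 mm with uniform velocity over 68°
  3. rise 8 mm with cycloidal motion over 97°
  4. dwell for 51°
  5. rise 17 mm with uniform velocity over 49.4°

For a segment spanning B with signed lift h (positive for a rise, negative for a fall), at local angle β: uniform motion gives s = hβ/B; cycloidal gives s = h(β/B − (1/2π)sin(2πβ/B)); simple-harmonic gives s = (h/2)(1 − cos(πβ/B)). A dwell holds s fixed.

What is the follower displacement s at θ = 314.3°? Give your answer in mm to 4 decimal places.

seg 1 [0°–94.6°] cycloidal, h=6: full span → s += 6 → s = 6.0000
seg 2 [94.6°–162.6°] uniform, h=25: full span → s += 25 → s = 31.0000
seg 3 [162.6°–259.6°] cycloidal, h=8: full span → s += 8 → s = 39.0000
seg 4 [259.6°–310.6°] dwell: s stays 39.0000
seg 5 [310.6°–360°] uniform, h=17: θ=314.3° here. β=3.7, B=49.4. 17·3.7/49.4 = 1.2733 → s = 40.2733

40.2733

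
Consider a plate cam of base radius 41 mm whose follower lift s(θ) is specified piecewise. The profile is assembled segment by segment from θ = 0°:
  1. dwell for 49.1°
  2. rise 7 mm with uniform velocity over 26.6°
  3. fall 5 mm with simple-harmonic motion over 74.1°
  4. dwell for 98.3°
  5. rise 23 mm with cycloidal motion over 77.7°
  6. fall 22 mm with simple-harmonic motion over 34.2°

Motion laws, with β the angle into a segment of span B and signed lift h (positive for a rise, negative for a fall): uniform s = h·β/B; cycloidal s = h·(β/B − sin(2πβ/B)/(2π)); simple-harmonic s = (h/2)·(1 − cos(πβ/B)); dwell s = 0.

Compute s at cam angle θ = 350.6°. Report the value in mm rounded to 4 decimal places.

seg 1 [0°–49.1°] dwell: s stays 0.0000
seg 2 [49.1°–75.7°] uniform, h=7: full span → s += 7 → s = 7.0000
seg 3 [75.7°–149.8°] simple-harmonic, h=-5: full span → s += -5 → s = 2.0000
seg 4 [149.8°–248.1°] dwell: s stays 2.0000
seg 5 [248.1°–325.8°] cycloidal, h=23: full span → s += 23 → s = 25.0000
seg 6 [325.8°–360°] simple-harmonic, h=-22: θ=350.6° here. β=24.8, B=34.2. -22/2·(1 − cos(π·0.7251)) = -18.1478 → s = 6.8522

6.8522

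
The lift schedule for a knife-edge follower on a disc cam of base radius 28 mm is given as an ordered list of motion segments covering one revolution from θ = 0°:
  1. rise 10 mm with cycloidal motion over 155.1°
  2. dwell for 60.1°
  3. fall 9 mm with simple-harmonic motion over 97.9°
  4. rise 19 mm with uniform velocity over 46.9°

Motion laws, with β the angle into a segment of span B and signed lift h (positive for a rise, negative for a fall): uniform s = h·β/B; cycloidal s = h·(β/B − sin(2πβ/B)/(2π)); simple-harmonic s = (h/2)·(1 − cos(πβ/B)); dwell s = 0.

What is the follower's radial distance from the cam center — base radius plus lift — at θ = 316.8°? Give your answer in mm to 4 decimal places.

seg 1 [0°–155.1°] cycloidal, h=10: full span → s += 10 → s = 10.0000
seg 2 [155.1°–215.2°] dwell: s stays 10.0000
seg 3 [215.2°–313.1°] simple-harmonic, h=-9: full span → s += -9 → s = 1.0000
seg 4 [313.1°–360°] uniform, h=19: θ=316.8° here. β=3.7, B=46.9. 19·3.7/46.9 = 1.4989 → s = 2.4989
radial distance = base radius + s = 28 + 2.4989 = 30.4989

30.4989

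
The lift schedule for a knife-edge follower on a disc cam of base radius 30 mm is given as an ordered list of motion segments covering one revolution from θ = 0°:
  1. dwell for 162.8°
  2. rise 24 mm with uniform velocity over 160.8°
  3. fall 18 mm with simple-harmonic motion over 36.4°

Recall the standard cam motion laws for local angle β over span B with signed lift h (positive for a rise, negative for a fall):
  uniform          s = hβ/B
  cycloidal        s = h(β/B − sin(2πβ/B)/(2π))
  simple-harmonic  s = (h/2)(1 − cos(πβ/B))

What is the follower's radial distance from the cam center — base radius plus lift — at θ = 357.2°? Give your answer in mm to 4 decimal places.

seg 1 [0°–162.8°] dwell: s stays 0.0000
seg 2 [162.8°–323.6°] uniform, h=24: full span → s += 24 → s = 24.0000
seg 3 [323.6°–360°] simple-harmonic, h=-18: θ=357.2° here. β=33.6, B=36.4. -18/2·(1 − cos(π·0.9231)) = -17.7385 → s = 6.2615
radial distance = base radius + s = 30 + 6.2615 = 36.2615

36.2615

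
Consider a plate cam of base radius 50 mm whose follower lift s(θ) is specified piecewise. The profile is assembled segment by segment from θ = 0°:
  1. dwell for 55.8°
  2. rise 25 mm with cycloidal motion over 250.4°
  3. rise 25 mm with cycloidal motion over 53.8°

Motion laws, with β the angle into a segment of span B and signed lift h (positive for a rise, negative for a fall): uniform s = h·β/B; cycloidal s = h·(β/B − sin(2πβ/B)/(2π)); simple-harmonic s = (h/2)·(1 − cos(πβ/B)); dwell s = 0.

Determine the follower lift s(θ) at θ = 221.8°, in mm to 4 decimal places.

seg 1 [0°–55.8°] dwell: s stays 0.0000
seg 2 [55.8°–306.2°] cycloidal, h=25: θ=221.8° here. β=166, B=250.4. 25·(0.6629 − sin(2π·0.6629)/(2π)) = 19.9718 → s = 19.9718

19.9718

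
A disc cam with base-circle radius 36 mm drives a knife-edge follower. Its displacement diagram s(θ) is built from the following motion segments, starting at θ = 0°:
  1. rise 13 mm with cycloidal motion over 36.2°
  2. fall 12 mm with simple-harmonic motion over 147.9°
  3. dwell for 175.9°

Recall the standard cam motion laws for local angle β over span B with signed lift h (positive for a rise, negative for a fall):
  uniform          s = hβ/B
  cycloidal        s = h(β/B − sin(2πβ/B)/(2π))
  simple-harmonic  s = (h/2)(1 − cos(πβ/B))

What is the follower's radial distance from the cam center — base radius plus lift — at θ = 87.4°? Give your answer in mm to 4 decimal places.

seg 1 [0°–36.2°] cycloidal, h=13: full span → s += 13 → s = 13.0000
seg 2 [36.2°–184.1°] simple-harmonic, h=-12: θ=87.4° here. β=51.2, B=147.9. -12/2·(1 − cos(π·0.3462)) = -3.2121 → s = 9.7879
radial distance = base radius + s = 36 + 9.7879 = 45.7879

45.7879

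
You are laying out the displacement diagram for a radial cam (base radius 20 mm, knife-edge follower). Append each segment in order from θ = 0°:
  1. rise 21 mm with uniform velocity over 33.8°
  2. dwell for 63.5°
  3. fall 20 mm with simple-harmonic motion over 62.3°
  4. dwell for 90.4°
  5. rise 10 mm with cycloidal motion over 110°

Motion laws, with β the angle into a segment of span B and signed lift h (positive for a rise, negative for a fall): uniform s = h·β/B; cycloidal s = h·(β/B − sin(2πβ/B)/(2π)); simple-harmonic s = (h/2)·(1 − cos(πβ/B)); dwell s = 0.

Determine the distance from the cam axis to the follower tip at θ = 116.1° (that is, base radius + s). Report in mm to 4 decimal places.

seg 1 [0°–33.8°] uniform, h=21: full span → s += 21 → s = 21.0000
seg 2 [33.8°–97.3°] dwell: s stays 21.0000
seg 3 [97.3°–159.6°] simple-harmonic, h=-20: θ=116.1° here. β=18.8, B=62.3. -20/2·(1 − cos(π·0.3018)) = -4.1671 → s = 16.8329
radial distance = base radius + s = 20 + 16.8329 = 36.8329

36.8329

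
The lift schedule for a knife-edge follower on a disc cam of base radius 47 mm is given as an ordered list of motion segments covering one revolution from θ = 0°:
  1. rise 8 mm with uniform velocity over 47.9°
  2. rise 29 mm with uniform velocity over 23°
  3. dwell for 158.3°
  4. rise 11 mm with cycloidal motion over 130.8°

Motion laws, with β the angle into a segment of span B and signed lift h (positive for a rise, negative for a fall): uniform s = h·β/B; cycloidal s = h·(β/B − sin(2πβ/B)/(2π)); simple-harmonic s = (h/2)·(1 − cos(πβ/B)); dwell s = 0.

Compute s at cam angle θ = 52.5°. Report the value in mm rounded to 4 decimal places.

seg 1 [0°–47.9°] uniform, h=8: full span → s += 8 → s = 8.0000
seg 2 [47.9°–70.9°] uniform, h=29: θ=52.5° here. β=4.6, B=23. 29·4.6/23 = 5.8000 → s = 13.8000

13.8000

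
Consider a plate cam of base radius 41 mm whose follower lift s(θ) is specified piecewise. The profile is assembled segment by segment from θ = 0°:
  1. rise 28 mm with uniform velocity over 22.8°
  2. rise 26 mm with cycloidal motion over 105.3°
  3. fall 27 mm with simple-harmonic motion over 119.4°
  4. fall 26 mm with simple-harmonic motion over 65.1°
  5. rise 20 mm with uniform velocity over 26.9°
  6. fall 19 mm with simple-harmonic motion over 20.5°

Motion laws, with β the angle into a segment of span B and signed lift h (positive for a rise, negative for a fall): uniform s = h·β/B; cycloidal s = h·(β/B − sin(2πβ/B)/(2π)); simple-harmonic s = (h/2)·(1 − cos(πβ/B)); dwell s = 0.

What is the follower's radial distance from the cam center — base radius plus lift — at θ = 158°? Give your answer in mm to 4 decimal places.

seg 1 [0°–22.8°] uniform, h=28: full span → s += 28 → s = 28.0000
seg 2 [22.8°–128.1°] cycloidal, h=26: full span → s += 26 → s = 54.0000
seg 3 [128.1°–247.5°] simple-harmonic, h=-27: θ=158° here. β=29.9, B=119.4. -27/2·(1 − cos(π·0.2504)) = -3.9666 → s = 50.0334
radial distance = base radius + s = 41 + 50.0334 = 91.0334

91.0334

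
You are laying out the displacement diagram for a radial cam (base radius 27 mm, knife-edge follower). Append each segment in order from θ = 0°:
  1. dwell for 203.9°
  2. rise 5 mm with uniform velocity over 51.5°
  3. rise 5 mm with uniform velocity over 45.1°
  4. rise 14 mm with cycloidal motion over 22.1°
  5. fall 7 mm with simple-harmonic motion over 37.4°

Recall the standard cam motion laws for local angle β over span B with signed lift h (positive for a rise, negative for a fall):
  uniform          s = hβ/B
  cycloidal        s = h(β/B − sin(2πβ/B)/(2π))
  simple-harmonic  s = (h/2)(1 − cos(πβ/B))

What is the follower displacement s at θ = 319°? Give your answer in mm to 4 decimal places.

seg 1 [0°–203.9°] dwell: s stays 0.0000
seg 2 [203.9°–255.4°] uniform, h=5: full span → s += 5 → s = 5.0000
seg 3 [255.4°–300.5°] uniform, h=5: full span → s += 5 → s = 10.0000
seg 4 [300.5°–322.6°] cycloidal, h=14: θ=319° here. β=18.5, B=22.1. 14·(0.8371 − sin(2π·0.8371)/(2π)) = 13.6222 → s = 23.6222

23.6222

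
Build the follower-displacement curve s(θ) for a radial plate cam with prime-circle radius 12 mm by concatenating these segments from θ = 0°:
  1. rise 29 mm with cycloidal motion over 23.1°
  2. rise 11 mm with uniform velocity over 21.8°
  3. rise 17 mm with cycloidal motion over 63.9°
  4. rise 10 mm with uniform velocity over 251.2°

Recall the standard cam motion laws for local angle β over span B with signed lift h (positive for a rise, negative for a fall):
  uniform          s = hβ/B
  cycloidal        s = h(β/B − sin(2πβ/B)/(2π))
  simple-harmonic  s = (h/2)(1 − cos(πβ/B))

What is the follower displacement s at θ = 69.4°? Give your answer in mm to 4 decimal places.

seg 1 [0°–23.1°] cycloidal, h=29: full span → s += 29 → s = 29.0000
seg 2 [23.1°–44.9°] uniform, h=11: full span → s += 11 → s = 40.0000
seg 3 [44.9°–108.8°] cycloidal, h=17: θ=69.4° here. β=24.5, B=63.9. 17·(0.3834 − sin(2π·0.3834)/(2π)) = 4.7086 → s = 44.7086

44.7086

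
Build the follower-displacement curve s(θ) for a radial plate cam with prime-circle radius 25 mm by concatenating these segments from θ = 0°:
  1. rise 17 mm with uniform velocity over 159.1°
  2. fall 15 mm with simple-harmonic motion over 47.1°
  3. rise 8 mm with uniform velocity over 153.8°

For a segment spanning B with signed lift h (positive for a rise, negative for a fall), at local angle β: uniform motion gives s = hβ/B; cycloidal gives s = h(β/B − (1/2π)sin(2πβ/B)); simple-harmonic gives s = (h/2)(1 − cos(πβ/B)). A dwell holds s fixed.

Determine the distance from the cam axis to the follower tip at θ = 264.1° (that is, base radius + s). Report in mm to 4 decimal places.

seg 1 [0°–159.1°] uniform, h=17: full span → s += 17 → s = 17.0000
seg 2 [159.1°–206.2°] simple-harmonic, h=-15: full span → s += -15 → s = 2.0000
seg 3 [206.2°–360°] uniform, h=8: θ=264.1° here. β=57.9, B=153.8. 8·57.9/153.8 = 3.0117 → s = 5.0117
radial distance = base radius + s = 25 + 5.0117 = 30.0117

30.0117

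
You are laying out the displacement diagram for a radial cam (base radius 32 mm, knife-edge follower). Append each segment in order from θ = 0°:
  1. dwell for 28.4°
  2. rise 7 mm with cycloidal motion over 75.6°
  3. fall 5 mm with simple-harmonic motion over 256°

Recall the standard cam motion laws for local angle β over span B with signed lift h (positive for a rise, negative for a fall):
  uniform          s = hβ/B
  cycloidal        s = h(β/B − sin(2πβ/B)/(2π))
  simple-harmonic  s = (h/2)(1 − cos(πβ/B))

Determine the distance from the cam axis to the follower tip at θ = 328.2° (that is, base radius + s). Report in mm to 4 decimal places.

seg 1 [0°–28.4°] dwell: s stays 0.0000
seg 2 [28.4°–104°] cycloidal, h=7: full span → s += 7 → s = 7.0000
seg 3 [104°–360°] simple-harmonic, h=-5: θ=328.2° here. β=224.2, B=256. -5/2·(1 − cos(π·0.8758)) = -4.8120 → s = 2.1880
radial distance = base radius + s = 32 + 2.1880 = 34.1880

34.1880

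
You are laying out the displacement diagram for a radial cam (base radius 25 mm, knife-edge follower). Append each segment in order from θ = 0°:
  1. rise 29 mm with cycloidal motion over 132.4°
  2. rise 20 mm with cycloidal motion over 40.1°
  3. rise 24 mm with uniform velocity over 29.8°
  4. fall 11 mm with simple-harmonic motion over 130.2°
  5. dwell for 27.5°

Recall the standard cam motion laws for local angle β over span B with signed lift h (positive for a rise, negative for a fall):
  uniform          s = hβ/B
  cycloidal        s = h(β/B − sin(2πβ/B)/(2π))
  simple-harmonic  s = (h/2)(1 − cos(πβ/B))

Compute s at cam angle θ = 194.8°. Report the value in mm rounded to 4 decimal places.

seg 1 [0°–132.4°] cycloidal, h=29: full span → s += 29 → s = 29.0000
seg 2 [132.4°–172.5°] cycloidal, h=20: full span → s += 20 → s = 49.0000
seg 3 [172.5°–202.3°] uniform, h=24: θ=194.8° here. β=22.3, B=29.8. 24·22.3/29.8 = 17.9597 → s = 66.9597

66.9597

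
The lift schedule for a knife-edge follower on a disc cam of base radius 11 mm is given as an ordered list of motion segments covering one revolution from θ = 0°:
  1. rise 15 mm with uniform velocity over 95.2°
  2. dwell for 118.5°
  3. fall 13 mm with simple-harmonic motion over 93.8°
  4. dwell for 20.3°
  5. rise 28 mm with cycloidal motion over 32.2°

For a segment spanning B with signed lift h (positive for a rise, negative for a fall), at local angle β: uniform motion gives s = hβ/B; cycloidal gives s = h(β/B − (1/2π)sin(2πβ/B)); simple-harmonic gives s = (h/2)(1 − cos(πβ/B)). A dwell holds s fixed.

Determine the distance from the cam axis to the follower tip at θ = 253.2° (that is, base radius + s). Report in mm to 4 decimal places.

seg 1 [0°–95.2°] uniform, h=15: full span → s += 15 → s = 15.0000
seg 2 [95.2°–213.7°] dwell: s stays 15.0000
seg 3 [213.7°–307.5°] simple-harmonic, h=-13: θ=253.2° here. β=39.5, B=93.8. -13/2·(1 − cos(π·0.4211)) = -4.9055 → s = 10.0945
radial distance = base radius + s = 11 + 10.0945 = 21.0945

21.0945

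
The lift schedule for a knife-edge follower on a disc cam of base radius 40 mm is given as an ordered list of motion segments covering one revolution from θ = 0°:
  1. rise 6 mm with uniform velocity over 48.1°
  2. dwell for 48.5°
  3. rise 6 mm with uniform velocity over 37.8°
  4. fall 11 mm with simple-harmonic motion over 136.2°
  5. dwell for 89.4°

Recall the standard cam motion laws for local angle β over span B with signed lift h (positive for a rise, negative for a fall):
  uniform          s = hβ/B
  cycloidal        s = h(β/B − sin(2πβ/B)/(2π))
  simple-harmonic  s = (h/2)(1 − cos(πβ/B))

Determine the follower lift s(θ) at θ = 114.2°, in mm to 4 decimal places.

seg 1 [0°–48.1°] uniform, h=6: full span → s += 6 → s = 6.0000
seg 2 [48.1°–96.6°] dwell: s stays 6.0000
seg 3 [96.6°–134.4°] uniform, h=6: θ=114.2° here. β=17.6, B=37.8. 6·17.6/37.8 = 2.7937 → s = 8.7937

8.7937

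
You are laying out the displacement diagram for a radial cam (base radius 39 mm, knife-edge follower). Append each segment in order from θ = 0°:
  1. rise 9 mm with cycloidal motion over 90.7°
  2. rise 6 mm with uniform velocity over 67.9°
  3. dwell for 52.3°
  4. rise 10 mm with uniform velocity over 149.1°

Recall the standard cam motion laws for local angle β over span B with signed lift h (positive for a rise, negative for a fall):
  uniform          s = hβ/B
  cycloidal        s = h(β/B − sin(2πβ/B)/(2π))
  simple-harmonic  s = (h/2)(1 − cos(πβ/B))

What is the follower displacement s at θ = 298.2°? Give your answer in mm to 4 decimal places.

seg 1 [0°–90.7°] cycloidal, h=9: full span → s += 9 → s = 9.0000
seg 2 [90.7°–158.6°] uniform, h=6: full span → s += 6 → s = 15.0000
seg 3 [158.6°–210.9°] dwell: s stays 15.0000
seg 4 [210.9°–360°] uniform, h=10: θ=298.2° here. β=87.3, B=149.1. 10·87.3/149.1 = 5.8551 → s = 20.8551

20.8551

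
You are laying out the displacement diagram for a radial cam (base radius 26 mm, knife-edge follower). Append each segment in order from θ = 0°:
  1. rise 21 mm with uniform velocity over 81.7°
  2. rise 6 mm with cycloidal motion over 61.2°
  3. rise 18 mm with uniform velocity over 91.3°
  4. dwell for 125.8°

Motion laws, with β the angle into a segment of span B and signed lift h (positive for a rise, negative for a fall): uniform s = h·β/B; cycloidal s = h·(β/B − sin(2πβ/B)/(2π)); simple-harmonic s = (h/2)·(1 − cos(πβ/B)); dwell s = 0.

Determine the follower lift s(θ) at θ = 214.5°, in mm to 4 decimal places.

seg 1 [0°–81.7°] uniform, h=21: full span → s += 21 → s = 21.0000
seg 2 [81.7°–142.9°] cycloidal, h=6: full span → s += 6 → s = 27.0000
seg 3 [142.9°–234.2°] uniform, h=18: θ=214.5° here. β=71.6, B=91.3. 18·71.6/91.3 = 14.1161 → s = 41.1161

41.1161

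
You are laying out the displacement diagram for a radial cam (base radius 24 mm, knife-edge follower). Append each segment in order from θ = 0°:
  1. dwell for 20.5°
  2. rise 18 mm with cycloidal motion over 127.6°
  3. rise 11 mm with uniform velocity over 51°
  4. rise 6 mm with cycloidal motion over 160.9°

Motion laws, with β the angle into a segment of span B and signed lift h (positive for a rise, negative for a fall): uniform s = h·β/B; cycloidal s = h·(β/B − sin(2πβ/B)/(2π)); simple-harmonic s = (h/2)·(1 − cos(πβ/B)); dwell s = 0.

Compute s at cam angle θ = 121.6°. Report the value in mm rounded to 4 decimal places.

seg 1 [0°–20.5°] dwell: s stays 0.0000
seg 2 [20.5°–148.1°] cycloidal, h=18: θ=121.6° here. β=101.1, B=127.6. 18·(0.7923 − sin(2π·0.7923)/(2π)) = 17.0259 → s = 17.0259

17.0259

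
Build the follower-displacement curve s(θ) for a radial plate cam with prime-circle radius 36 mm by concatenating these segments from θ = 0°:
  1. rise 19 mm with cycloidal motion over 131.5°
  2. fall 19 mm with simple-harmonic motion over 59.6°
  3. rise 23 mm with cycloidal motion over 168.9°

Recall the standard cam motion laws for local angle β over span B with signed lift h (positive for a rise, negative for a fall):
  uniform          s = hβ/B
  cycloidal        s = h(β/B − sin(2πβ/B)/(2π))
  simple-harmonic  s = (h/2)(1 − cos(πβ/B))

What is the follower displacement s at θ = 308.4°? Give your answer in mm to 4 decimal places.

seg 1 [0°–131.5°] cycloidal, h=19: full span → s += 19 → s = 19.0000
seg 2 [131.5°–191.1°] simple-harmonic, h=-19: full span → s += -19 → s = 0.0000
seg 3 [191.1°–360°] cycloidal, h=23: θ=308.4° here. β=117.3, B=168.9. 23·(0.6945 − sin(2π·0.6945)/(2π)) = 19.4135 → s = 19.4135

19.4135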